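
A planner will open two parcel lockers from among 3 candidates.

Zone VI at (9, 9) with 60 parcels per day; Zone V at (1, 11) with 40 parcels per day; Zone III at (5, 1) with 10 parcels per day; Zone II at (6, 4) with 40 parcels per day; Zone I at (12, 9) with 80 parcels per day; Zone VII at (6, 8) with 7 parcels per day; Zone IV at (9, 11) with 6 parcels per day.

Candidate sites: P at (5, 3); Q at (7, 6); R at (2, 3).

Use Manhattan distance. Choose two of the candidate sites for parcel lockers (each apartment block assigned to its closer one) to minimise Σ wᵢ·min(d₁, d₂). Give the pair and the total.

Evaluate every pair (each demand assigned to the nearer of the two):
  {Q, R}: total = 1533
  {P, Q}: total = 1543
  {P, R}: total = 2214
Best pair: {Q, R} with total 1533.

{Q, R}, total 1533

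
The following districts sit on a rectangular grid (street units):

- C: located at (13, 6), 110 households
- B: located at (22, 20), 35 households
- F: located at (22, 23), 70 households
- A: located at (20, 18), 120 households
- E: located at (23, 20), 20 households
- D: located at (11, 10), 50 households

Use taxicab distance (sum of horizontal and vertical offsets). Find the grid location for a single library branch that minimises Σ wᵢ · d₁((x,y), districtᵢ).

(20, 18)

Manhattan distance separates: Σwᵢ(|x−xᵢ|+|y−yᵢ|) = Σwᵢ|x−xᵢ| + Σwᵢ|y−yᵢ|, so x and y are optimised independently as 1-D weighted medians.
Total weight W = 405; half = 202.5.
x-coordinate, sorted with cumulative weight:
  x=11 (D, w=50) cum 50
  x=13 (C, w=110) cum 160
  x=20 (A, w=120) cum 280  ← median
  x=22 (B, w=35) cum 315
  x=22 (F, w=70) cum 385
  x=23 (E, w=20) cum 405
⇒ x* = 20
y-coordinate, sorted with cumulative weight:
  y=6 (C, w=110) cum 110
  y=10 (D, w=50) cum 160
  y=18 (A, w=120) cum 280  ← median
  y=20 (B, w=35) cum 315
  y=20 (E, w=20) cum 335
  y=23 (F, w=70) cum 405
⇒ y* = 18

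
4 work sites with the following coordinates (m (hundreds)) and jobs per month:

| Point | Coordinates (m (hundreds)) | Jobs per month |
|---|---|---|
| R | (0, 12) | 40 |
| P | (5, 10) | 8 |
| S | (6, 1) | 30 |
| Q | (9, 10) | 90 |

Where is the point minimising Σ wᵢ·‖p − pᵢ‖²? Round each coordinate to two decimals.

The minimiser of Σwᵢ‖p−pᵢ‖² is the weighted centroid p* = (Σwᵢpᵢ)/(Σwᵢ).
Σwᵢ = 168.
Σwᵢxᵢ = 40·0 + 8·5 + 30·6 + 90·9 = 1030.
Σwᵢyᵢ = 40·12 + 8·10 + 30·1 + 90·10 = 1490.
x* = 1030/168 = 6.13, y* = 1490/168 = 8.87.

(6.13, 8.87)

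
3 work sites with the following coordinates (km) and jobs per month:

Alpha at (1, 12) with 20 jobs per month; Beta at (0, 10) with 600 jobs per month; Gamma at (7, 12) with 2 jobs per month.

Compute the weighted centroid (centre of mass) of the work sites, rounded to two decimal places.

(0.05, 10.07)

The minimiser of Σwᵢ‖p−pᵢ‖² is the weighted centroid p* = (Σwᵢpᵢ)/(Σwᵢ).
Σwᵢ = 622.
Σwᵢxᵢ = 20·1 + 600·0 + 2·7 = 34.
Σwᵢyᵢ = 20·12 + 600·10 + 2·12 = 6264.
x* = 34/622 = 0.05, y* = 6264/622 = 10.07.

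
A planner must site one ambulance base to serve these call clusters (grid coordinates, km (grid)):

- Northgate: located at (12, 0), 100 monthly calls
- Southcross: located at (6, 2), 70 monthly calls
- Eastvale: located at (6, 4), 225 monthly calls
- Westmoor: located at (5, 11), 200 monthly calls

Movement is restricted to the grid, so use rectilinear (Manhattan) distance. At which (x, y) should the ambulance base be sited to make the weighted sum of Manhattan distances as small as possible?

Manhattan distance separates: Σwᵢ(|x−xᵢ|+|y−yᵢ|) = Σwᵢ|x−xᵢ| + Σwᵢ|y−yᵢ|, so x and y are optimised independently as 1-D weighted medians.
Total weight W = 595; half = 297.5.
x-coordinate, sorted with cumulative weight:
  x=5 (Westmoor, w=200) cum 200
  x=6 (Southcross, w=70) cum 270
  x=6 (Eastvale, w=225) cum 495  ← median
  x=12 (Northgate, w=100) cum 595
⇒ x* = 6
y-coordinate, sorted with cumulative weight:
  y=0 (Northgate, w=100) cum 100
  y=2 (Southcross, w=70) cum 170
  y=4 (Eastvale, w=225) cum 395  ← median
  y=11 (Westmoor, w=200) cum 595
⇒ y* = 4

(6, 4)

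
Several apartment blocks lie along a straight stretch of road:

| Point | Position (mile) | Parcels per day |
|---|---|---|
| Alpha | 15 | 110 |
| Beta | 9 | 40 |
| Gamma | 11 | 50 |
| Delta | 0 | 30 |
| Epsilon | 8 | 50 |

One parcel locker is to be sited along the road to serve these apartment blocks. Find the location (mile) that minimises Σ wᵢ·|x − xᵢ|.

x = 11

For a sum of weighted absolute distances on a line, the optimum is the weighted median (not the mean). Total weight W = 280; half-weight = 140.
Sort by position and accumulate weight:
  mile 0 (Delta, w=30) → cum 30
  mile 8 (Epsilon, w=50) → cum 80
  mile 9 (Beta, w=40) → cum 120
  mile 11 (Gamma, w=50) → cum 170  ≥ 140 → median here
  mile 15 (Alpha, w=110) → cum 280
Optimal location: mile 11.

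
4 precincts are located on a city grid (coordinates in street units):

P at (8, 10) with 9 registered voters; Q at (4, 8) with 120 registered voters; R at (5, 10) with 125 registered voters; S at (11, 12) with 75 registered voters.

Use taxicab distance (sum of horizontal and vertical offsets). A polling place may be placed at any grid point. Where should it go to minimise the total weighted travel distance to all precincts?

(5, 10)

Manhattan distance separates: Σwᵢ(|x−xᵢ|+|y−yᵢ|) = Σwᵢ|x−xᵢ| + Σwᵢ|y−yᵢ|, so x and y are optimised independently as 1-D weighted medians.
Total weight W = 329; half = 164.5.
x-coordinate, sorted with cumulative weight:
  x=4 (Q, w=120) cum 120
  x=5 (R, w=125) cum 245  ← median
  x=8 (P, w=9) cum 254
  x=11 (S, w=75) cum 329
⇒ x* = 5
y-coordinate, sorted with cumulative weight:
  y=8 (Q, w=120) cum 120
  y=10 (P, w=9) cum 129
  y=10 (R, w=125) cum 254  ← median
  y=12 (S, w=75) cum 329
⇒ y* = 10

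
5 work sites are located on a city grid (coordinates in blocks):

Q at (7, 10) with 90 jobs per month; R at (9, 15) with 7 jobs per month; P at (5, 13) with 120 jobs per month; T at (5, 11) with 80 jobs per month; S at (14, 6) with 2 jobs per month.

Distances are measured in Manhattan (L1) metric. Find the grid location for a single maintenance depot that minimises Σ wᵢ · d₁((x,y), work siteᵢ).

Manhattan distance separates: Σwᵢ(|x−xᵢ|+|y−yᵢ|) = Σwᵢ|x−xᵢ| + Σwᵢ|y−yᵢ|, so x and y are optimised independently as 1-D weighted medians.
Total weight W = 299; half = 149.5.
x-coordinate, sorted with cumulative weight:
  x=5 (P, w=120) cum 120
  x=5 (T, w=80) cum 200  ← median
  x=7 (Q, w=90) cum 290
  x=9 (R, w=7) cum 297
  x=14 (S, w=2) cum 299
⇒ x* = 5
y-coordinate, sorted with cumulative weight:
  y=6 (S, w=2) cum 2
  y=10 (Q, w=90) cum 92
  y=11 (T, w=80) cum 172  ← median
  y=13 (P, w=120) cum 292
  y=15 (R, w=7) cum 299
⇒ y* = 11

(5, 11)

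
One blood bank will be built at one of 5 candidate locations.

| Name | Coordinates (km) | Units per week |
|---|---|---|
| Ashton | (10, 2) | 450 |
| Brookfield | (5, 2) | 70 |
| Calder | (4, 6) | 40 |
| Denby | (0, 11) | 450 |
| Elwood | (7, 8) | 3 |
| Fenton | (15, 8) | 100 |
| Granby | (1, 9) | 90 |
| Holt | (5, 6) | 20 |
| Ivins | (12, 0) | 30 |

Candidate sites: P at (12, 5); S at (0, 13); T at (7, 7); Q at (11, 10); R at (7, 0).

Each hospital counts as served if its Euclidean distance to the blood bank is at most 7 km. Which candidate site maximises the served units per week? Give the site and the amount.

Coverage radius r = 7 km; a point is covered iff (Δx)²+(Δy)² ≤ 7² = 49.
  P (12, 5): covers {Ashton, Elwood, Fenton, Ivins} → 583
  S (0, 13): covers {Denby, Granby} → 540
  T (7, 7): covers {Ashton, Brookfield, Calder, Elwood, Granby, Holt} → 673
  Q (11, 10): covers {Elwood, Fenton} → 103
  R (7, 0): covers {Ashton, Brookfield, Calder, Holt, Ivins} → 610
Maximum coverage at T: 673 units per week.

T, covering 673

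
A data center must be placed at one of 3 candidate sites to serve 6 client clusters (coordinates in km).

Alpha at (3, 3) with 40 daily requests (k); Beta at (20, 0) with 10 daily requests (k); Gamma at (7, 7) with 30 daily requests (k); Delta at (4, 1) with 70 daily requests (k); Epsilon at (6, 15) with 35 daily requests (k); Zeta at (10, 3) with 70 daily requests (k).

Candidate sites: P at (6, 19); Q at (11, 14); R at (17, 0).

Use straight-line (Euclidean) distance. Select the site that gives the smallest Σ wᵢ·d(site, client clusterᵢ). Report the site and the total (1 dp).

Total weighted distance at each candidate:
  P (6, 19): total = 3810.6
  Q (11, 14): total = 2937.5
  R (17, 0): total = 3065.7
Minimum is at Q with total 2937.5 km.

Q, total 2937.5 km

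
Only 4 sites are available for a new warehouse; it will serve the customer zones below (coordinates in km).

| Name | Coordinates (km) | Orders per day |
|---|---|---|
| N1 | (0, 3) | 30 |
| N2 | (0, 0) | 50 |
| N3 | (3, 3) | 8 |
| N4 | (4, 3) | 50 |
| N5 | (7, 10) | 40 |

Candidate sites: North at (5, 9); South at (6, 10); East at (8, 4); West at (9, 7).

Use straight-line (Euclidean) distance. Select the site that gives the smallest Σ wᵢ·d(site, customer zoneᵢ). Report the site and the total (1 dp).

East, total 1179.3 km

Total weighted distance at each candidate:
  North (5, 9): total = 1193.3
  South (6, 10): total = 1324.6
  East (8, 4): total = 1179.3
  West (9, 7): total = 1387.6
Minimum is at East with total 1179.3 km.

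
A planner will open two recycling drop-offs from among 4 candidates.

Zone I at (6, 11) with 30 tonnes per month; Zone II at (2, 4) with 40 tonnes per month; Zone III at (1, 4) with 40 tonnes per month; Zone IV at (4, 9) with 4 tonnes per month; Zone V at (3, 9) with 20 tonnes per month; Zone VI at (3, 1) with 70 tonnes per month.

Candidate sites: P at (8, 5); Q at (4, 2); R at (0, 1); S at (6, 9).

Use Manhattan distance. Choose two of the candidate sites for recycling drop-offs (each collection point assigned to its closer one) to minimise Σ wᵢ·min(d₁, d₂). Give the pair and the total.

Evaluate every pair (each demand assigned to the nearer of the two):
  {Q, S}: total = 628
  {R, S}: total = 698
  {P, Q}: total = 928
  {Q, R}: total = 978
  {P, R}: total = 1022
  {P, S}: total = 1358
Best pair: {Q, S} with total 628.

{Q, S}, total 628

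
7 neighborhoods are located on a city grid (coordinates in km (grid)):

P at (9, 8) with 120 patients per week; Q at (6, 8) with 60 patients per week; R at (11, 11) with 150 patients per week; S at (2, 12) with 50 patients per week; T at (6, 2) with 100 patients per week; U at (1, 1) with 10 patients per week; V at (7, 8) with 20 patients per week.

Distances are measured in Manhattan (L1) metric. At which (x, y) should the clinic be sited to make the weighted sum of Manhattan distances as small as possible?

Manhattan distance separates: Σwᵢ(|x−xᵢ|+|y−yᵢ|) = Σwᵢ|x−xᵢ| + Σwᵢ|y−yᵢ|, so x and y are optimised independently as 1-D weighted medians.
Total weight W = 510; half = 255.
x-coordinate, sorted with cumulative weight:
  x=1 (U, w=10) cum 10
  x=2 (S, w=50) cum 60
  x=6 (Q, w=60) cum 120
  x=6 (T, w=100) cum 220
  x=7 (V, w=20) cum 240
  x=9 (P, w=120) cum 360  ← median
  x=11 (R, w=150) cum 510
⇒ x* = 9
y-coordinate, sorted with cumulative weight:
  y=1 (U, w=10) cum 10
  y=2 (T, w=100) cum 110
  y=8 (P, w=120) cum 230
  y=8 (Q, w=60) cum 290  ← median
  y=8 (V, w=20) cum 310
  y=11 (R, w=150) cum 460
  y=12 (S, w=50) cum 510
⇒ y* = 8

(9, 8)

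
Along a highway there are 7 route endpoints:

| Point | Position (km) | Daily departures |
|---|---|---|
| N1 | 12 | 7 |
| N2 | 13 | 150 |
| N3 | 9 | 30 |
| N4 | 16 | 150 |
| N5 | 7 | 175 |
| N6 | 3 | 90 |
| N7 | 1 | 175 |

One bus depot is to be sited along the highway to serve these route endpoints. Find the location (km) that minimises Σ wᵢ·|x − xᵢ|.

x = 7

For a sum of weighted absolute distances on a line, the optimum is the weighted median (not the mean). Total weight W = 777; half-weight = 388.5.
Sort by position and accumulate weight:
  km 1 (N7, w=175) → cum 175
  km 3 (N6, w=90) → cum 265
  km 7 (N5, w=175) → cum 440  ≥ 388.5 → median here
  km 9 (N3, w=30) → cum 470
  km 12 (N1, w=7) → cum 477
  km 13 (N2, w=150) → cum 627
  km 16 (N4, w=150) → cum 777
Optimal location: km 7.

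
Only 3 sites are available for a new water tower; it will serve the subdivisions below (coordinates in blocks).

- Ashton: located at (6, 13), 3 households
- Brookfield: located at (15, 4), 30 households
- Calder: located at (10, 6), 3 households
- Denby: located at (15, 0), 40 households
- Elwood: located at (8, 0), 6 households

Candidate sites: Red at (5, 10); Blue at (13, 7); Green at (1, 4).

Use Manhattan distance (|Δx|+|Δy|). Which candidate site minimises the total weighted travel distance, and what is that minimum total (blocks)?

Blue, total 633 blocks

Total weighted distance at each candidate:
  Red (5, 10): total = 1397
  Blue (13, 7): total = 633
  Green (1, 4): total = 1281
Minimum is at Blue with total 633 blocks.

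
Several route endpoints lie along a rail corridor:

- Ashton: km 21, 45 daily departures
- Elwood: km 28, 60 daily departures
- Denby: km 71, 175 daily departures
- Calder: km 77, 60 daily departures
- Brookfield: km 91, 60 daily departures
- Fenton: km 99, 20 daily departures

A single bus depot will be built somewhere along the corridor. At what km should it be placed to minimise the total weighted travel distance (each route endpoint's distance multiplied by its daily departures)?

For a sum of weighted absolute distances on a line, the optimum is the weighted median (not the mean). Total weight W = 420; half-weight = 210.
Sort by position and accumulate weight:
  km 21 (Ashton, w=45) → cum 45
  km 28 (Elwood, w=60) → cum 105
  km 71 (Denby, w=175) → cum 280  ≥ 210 → median here
  km 77 (Calder, w=60) → cum 340
  km 91 (Brookfield, w=60) → cum 400
  km 99 (Fenton, w=20) → cum 420
Optimal location: km 71.

x = 71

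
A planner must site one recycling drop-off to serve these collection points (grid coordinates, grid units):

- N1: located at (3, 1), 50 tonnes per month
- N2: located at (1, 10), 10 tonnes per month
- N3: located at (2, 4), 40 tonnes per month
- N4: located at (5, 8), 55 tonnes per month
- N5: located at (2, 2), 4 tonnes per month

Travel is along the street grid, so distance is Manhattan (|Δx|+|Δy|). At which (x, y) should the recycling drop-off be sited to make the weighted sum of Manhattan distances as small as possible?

Manhattan distance separates: Σwᵢ(|x−xᵢ|+|y−yᵢ|) = Σwᵢ|x−xᵢ| + Σwᵢ|y−yᵢ|, so x and y are optimised independently as 1-D weighted medians.
Total weight W = 159; half = 79.5.
x-coordinate, sorted with cumulative weight:
  x=1 (N2, w=10) cum 10
  x=2 (N3, w=40) cum 50
  x=2 (N5, w=4) cum 54
  x=3 (N1, w=50) cum 104  ← median
  x=5 (N4, w=55) cum 159
⇒ x* = 3
y-coordinate, sorted with cumulative weight:
  y=1 (N1, w=50) cum 50
  y=2 (N5, w=4) cum 54
  y=4 (N3, w=40) cum 94  ← median
  y=8 (N4, w=55) cum 149
  y=10 (N2, w=10) cum 159
⇒ y* = 4

(3, 4)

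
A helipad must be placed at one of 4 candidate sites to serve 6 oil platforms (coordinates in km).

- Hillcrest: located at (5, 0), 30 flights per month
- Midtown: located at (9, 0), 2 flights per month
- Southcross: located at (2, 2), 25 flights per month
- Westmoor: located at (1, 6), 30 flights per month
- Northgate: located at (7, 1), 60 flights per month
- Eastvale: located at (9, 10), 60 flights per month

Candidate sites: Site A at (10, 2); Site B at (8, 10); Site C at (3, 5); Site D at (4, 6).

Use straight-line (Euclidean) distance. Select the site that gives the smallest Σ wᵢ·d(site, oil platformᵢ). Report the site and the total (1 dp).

Total weighted distance at each candidate:
  Site A (10, 2): total = 1335.0
  Site B (8, 10): total = 1428.5
  Site C (3, 5): total = 1131.3
  Site D (4, 6): total = 1134.0
Minimum is at Site C with total 1131.3 km.

Site C, total 1131.3 km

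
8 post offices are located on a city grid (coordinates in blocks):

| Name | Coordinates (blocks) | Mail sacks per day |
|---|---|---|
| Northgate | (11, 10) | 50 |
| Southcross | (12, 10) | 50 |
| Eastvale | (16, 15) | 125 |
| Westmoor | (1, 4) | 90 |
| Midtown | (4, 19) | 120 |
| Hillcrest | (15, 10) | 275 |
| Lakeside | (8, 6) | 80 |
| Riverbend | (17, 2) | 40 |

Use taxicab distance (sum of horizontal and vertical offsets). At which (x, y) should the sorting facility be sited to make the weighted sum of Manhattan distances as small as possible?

(15, 10)

Manhattan distance separates: Σwᵢ(|x−xᵢ|+|y−yᵢ|) = Σwᵢ|x−xᵢ| + Σwᵢ|y−yᵢ|, so x and y are optimised independently as 1-D weighted medians.
Total weight W = 830; half = 415.
x-coordinate, sorted with cumulative weight:
  x=1 (Westmoor, w=90) cum 90
  x=4 (Midtown, w=120) cum 210
  x=8 (Lakeside, w=80) cum 290
  x=11 (Northgate, w=50) cum 340
  x=12 (Southcross, w=50) cum 390
  x=15 (Hillcrest, w=275) cum 665  ← median
  x=16 (Eastvale, w=125) cum 790
  x=17 (Riverbend, w=40) cum 830
⇒ x* = 15
y-coordinate, sorted with cumulative weight:
  y=2 (Riverbend, w=40) cum 40
  y=4 (Westmoor, w=90) cum 130
  y=6 (Lakeside, w=80) cum 210
  y=10 (Northgate, w=50) cum 260
  y=10 (Southcross, w=50) cum 310
  y=10 (Hillcrest, w=275) cum 585  ← median
  y=15 (Eastvale, w=125) cum 710
  y=19 (Midtown, w=120) cum 830
⇒ y* = 10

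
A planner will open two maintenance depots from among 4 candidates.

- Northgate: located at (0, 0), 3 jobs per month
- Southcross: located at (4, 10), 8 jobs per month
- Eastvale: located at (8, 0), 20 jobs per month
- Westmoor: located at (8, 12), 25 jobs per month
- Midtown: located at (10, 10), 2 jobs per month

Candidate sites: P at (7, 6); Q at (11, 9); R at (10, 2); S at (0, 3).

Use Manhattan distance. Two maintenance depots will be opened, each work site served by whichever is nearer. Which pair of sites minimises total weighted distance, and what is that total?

{Q, R}, total 334

Evaluate every pair (each demand assigned to the nearer of the two):
  {Q, R}: total = 334
  {P, R}: total = 361
  {P, Q}: total = 389
  {P, S}: total = 394
  {Q, S}: total = 447
  {R, S}: total = 493
Best pair: {Q, R} with total 334.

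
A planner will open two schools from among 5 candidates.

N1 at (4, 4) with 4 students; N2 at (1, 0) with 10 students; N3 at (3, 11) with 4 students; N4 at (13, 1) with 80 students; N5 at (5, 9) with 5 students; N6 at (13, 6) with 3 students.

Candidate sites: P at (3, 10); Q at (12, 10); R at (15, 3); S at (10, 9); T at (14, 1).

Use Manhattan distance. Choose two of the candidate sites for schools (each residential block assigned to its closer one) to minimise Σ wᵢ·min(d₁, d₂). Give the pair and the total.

{P, T}, total 265

Evaluate every pair (each demand assigned to the nearer of the two):
  {P, T}: total = 265
  {S, T}: total = 343
  {Q, T}: total = 367
  {R, T}: total = 443
  {P, R}: total = 502
  {R, S}: total = 610
  {Q, R}: total = 633
  {P, Q}: total = 982
  {P, S}: total = 1065
  {Q, S}: total = 1100
Best pair: {P, T} with total 265.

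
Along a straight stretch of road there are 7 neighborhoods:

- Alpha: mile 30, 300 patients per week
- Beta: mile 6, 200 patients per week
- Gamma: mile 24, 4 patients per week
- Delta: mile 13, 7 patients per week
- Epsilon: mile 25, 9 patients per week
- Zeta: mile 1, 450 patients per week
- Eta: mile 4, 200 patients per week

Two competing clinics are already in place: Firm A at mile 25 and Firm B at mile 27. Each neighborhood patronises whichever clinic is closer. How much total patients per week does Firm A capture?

870

The indifferent point is the midpoint (25+27)/2 = 26; neighborhoods left of it (closer to Firm A at 25) go to Firm A, those right go to Firm B.
  Zeta at 1 (w=450) → Firm A
  Eta at 4 (w=200) → Firm A
  Beta at 6 (w=200) → Firm A
  Delta at 13 (w=7) → Firm A
  Gamma at 24 (w=4) → Firm A
  Epsilon at 25 (w=9) → Firm A
  Alpha at 30 (w=300) → Firm B
Firm A captures 870; Firm B captures 300.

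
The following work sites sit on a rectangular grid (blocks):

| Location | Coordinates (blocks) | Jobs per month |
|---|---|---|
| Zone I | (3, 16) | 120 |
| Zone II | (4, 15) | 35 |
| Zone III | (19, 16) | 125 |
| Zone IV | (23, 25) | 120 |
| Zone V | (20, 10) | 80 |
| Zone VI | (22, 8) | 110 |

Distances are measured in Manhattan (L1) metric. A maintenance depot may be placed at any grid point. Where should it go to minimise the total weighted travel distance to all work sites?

Manhattan distance separates: Σwᵢ(|x−xᵢ|+|y−yᵢ|) = Σwᵢ|x−xᵢ| + Σwᵢ|y−yᵢ|, so x and y are optimised independently as 1-D weighted medians.
Total weight W = 590; half = 295.
x-coordinate, sorted with cumulative weight:
  x=3 (Zone I, w=120) cum 120
  x=4 (Zone II, w=35) cum 155
  x=19 (Zone III, w=125) cum 280
  x=20 (Zone V, w=80) cum 360  ← median
  x=22 (Zone VI, w=110) cum 470
  x=23 (Zone IV, w=120) cum 590
⇒ x* = 20
y-coordinate, sorted with cumulative weight:
  y=8 (Zone VI, w=110) cum 110
  y=10 (Zone V, w=80) cum 190
  y=15 (Zone II, w=35) cum 225
  y=16 (Zone I, w=120) cum 345  ← median
  y=16 (Zone III, w=125) cum 470
  y=25 (Zone IV, w=120) cum 590
⇒ y* = 16

(20, 16)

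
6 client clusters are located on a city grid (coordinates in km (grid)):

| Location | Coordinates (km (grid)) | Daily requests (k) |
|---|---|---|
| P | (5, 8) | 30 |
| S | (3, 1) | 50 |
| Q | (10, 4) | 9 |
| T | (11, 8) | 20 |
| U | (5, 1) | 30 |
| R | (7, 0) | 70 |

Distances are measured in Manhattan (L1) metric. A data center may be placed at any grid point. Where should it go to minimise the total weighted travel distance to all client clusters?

Manhattan distance separates: Σwᵢ(|x−xᵢ|+|y−yᵢ|) = Σwᵢ|x−xᵢ| + Σwᵢ|y−yᵢ|, so x and y are optimised independently as 1-D weighted medians.
Total weight W = 209; half = 104.5.
x-coordinate, sorted with cumulative weight:
  x=3 (S, w=50) cum 50
  x=5 (P, w=30) cum 80
  x=5 (U, w=30) cum 110  ← median
  x=7 (R, w=70) cum 180
  x=10 (Q, w=9) cum 189
  x=11 (T, w=20) cum 209
⇒ x* = 5
y-coordinate, sorted with cumulative weight:
  y=0 (R, w=70) cum 70
  y=1 (S, w=50) cum 120  ← median
  y=1 (U, w=30) cum 150
  y=4 (Q, w=9) cum 159
  y=8 (P, w=30) cum 189
  y=8 (T, w=20) cum 209
⇒ y* = 1

(5, 1)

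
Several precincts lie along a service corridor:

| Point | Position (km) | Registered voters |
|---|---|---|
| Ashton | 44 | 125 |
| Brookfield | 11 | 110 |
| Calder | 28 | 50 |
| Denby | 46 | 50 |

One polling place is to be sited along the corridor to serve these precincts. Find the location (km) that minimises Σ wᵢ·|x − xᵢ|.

For a sum of weighted absolute distances on a line, the optimum is the weighted median (not the mean). Total weight W = 335; half-weight = 167.5.
Sort by position and accumulate weight:
  km 11 (Brookfield, w=110) → cum 110
  km 28 (Calder, w=50) → cum 160
  km 44 (Ashton, w=125) → cum 285  ≥ 167.5 → median here
  km 46 (Denby, w=50) → cum 335
Optimal location: km 44.

x = 44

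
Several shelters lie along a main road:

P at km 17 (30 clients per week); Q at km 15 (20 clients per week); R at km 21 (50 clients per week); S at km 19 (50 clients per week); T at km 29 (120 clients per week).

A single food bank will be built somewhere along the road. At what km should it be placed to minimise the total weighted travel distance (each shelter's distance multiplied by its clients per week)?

For a sum of weighted absolute distances on a line, the optimum is the weighted median (not the mean). Total weight W = 270; half-weight = 135.
Sort by position and accumulate weight:
  km 15 (Q, w=20) → cum 20
  km 17 (P, w=30) → cum 50
  km 19 (S, w=50) → cum 100
  km 21 (R, w=50) → cum 150  ≥ 135 → median here
  km 29 (T, w=120) → cum 270
Optimal location: km 21.

x = 21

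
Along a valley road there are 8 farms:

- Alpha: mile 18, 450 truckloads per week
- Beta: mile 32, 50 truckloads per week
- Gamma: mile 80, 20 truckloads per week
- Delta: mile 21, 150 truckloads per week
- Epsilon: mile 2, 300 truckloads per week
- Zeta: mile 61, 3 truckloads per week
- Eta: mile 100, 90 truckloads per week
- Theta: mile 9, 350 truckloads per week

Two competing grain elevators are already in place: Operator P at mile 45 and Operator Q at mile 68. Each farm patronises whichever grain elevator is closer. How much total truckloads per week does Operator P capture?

The indifferent point is the midpoint (45+68)/2 = 56.5; farms left of it (closer to Operator P at 45) go to Operator P, those right go to Operator Q.
  Epsilon at 2 (w=300) → Operator P
  Theta at 9 (w=350) → Operator P
  Alpha at 18 (w=450) → Operator P
  Delta at 21 (w=150) → Operator P
  Beta at 32 (w=50) → Operator P
  Zeta at 61 (w=3) → Operator Q
  Gamma at 80 (w=20) → Operator Q
  Eta at 100 (w=90) → Operator Q
Operator P captures 1300; Operator Q captures 113.

1300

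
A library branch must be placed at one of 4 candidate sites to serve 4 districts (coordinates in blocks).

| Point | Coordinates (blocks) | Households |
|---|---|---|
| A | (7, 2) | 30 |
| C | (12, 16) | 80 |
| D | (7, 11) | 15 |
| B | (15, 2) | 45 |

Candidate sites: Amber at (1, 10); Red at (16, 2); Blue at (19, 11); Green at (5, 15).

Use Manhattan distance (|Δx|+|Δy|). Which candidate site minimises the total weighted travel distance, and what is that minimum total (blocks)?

Red, total 2025 blocks

Total weighted distance at each candidate:
  Amber (1, 10): total = 2875
  Red (16, 2): total = 2025
  Blue (19, 11): total = 2355
  Green (5, 15): total = 2215
Minimum is at Red with total 2025 blocks.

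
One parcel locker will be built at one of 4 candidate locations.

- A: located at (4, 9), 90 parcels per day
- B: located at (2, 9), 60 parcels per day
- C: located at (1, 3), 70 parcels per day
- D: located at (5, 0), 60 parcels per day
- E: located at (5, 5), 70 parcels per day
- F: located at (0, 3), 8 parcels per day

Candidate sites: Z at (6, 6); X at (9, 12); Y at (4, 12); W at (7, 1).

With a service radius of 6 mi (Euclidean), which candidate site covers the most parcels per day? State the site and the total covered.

Coverage radius r = 6 mi; a point is covered iff (Δx)²+(Δy)² ≤ 6² = 36.
  Z (6, 6): covers {A, B, C, E} → 290
  X (9, 12): covers {A} → 90
  Y (4, 12): covers {A, B} → 150
  W (7, 1): covers {D, E} → 130
Maximum coverage at Z: 290 parcels per day.

Z, covering 290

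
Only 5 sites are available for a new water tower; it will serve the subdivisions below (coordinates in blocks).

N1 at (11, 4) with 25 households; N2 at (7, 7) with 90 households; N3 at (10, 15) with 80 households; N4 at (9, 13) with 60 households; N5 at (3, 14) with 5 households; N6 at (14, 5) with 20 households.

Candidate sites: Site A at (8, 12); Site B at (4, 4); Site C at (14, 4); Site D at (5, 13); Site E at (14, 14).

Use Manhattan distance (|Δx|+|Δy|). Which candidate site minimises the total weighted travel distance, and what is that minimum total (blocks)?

Total weighted distance at each candidate:
  Site A (8, 12): total = 1630
  Site B (4, 4): total = 3190
  Site C (14, 4): total = 3140
  Site D (5, 13): total = 2250
  Site E (14, 14): total = 2580
Minimum is at Site A with total 1630 blocks.

Site A, total 1630 blocks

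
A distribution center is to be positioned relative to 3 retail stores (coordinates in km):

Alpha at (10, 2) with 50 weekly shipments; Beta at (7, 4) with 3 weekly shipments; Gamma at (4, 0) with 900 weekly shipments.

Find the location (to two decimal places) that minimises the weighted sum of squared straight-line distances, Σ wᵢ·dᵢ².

The minimiser of Σwᵢ‖p−pᵢ‖² is the weighted centroid p* = (Σwᵢpᵢ)/(Σwᵢ).
Σwᵢ = 953.
Σwᵢxᵢ = 50·10 + 3·7 + 900·4 = 4121.
Σwᵢyᵢ = 50·2 + 3·4 + 900·0 = 112.
x* = 4121/953 = 4.32, y* = 112/953 = 0.12.

(4.32, 0.12)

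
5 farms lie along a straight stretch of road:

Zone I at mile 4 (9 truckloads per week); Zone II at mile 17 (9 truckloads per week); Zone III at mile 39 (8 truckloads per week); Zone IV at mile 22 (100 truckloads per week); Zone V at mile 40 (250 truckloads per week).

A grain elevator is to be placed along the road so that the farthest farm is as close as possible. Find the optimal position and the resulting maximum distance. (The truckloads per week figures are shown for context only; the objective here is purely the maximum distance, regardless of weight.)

The 1-center on a line is the midpoint of the two extreme points: leftmost at 4, rightmost at 40.
Optimal location = (4 + 40)/2 = 22; maximum distance = (40 − 4)/2 = 18.

location 22, max distance 18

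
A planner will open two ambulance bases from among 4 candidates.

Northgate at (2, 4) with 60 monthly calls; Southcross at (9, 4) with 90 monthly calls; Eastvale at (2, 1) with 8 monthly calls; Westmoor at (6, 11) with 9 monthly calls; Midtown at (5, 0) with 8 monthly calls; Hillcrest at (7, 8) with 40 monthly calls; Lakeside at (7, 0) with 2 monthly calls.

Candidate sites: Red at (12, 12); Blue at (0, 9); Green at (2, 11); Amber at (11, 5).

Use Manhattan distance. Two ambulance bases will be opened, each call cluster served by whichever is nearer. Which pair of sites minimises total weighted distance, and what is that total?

{Green, Amber}, total 1192

Evaluate every pair (each demand assigned to the nearer of the two):
  {Green, Amber}: total = 1192
  {Blue, Amber}: total = 1228
  {Red, Amber}: total = 1423
  {Red, Green}: total = 1990
  {Red, Blue}: total = 2017
  {Blue, Green}: total = 2260
Best pair: {Green, Amber} with total 1192.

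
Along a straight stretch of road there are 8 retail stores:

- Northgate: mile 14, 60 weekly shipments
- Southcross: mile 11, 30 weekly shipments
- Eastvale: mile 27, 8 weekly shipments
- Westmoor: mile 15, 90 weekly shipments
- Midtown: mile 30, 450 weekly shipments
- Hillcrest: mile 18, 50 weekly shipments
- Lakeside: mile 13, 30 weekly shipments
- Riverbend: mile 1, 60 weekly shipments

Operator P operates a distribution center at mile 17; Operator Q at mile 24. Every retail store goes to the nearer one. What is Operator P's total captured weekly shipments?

The indifferent point is the midpoint (17+24)/2 = 20.5; retail stores left of it (closer to Operator P at 17) go to Operator P, those right go to Operator Q.
  Riverbend at 1 (w=60) → Operator P
  Southcross at 11 (w=30) → Operator P
  Lakeside at 13 (w=30) → Operator P
  Northgate at 14 (w=60) → Operator P
  Westmoor at 15 (w=90) → Operator P
  Hillcrest at 18 (w=50) → Operator P
  Eastvale at 27 (w=8) → Operator Q
  Midtown at 30 (w=450) → Operator Q
Operator P captures 320; Operator Q captures 458.

320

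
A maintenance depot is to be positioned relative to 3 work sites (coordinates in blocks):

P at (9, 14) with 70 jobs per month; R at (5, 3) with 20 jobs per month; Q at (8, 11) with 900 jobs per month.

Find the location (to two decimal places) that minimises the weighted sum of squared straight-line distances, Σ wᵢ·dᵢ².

The minimiser of Σwᵢ‖p−pᵢ‖² is the weighted centroid p* = (Σwᵢpᵢ)/(Σwᵢ).
Σwᵢ = 990.
Σwᵢxᵢ = 70·9 + 20·5 + 900·8 = 7930.
Σwᵢyᵢ = 70·14 + 20·3 + 900·11 = 10940.
x* = 7930/990 = 8.01, y* = 10940/990 = 11.05.

(8.01, 11.05)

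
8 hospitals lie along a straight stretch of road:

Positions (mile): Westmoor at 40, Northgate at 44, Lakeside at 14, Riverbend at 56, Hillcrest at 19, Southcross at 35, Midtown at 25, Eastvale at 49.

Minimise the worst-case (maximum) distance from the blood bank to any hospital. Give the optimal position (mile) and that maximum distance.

The 1-center on a line is the midpoint of the two extreme points: leftmost at 14, rightmost at 56.
Optimal location = (14 + 56)/2 = 35; maximum distance = (56 − 14)/2 = 21.

location 35, max distance 21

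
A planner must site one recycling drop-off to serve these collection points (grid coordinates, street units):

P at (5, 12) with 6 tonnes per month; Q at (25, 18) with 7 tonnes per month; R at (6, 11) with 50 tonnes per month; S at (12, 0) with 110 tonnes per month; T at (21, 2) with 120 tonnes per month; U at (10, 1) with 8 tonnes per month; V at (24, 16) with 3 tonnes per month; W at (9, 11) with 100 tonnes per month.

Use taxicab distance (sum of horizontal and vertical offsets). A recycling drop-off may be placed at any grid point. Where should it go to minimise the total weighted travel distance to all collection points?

(12, 2)

Manhattan distance separates: Σwᵢ(|x−xᵢ|+|y−yᵢ|) = Σwᵢ|x−xᵢ| + Σwᵢ|y−yᵢ|, so x and y are optimised independently as 1-D weighted medians.
Total weight W = 404; half = 202.
x-coordinate, sorted with cumulative weight:
  x=5 (P, w=6) cum 6
  x=6 (R, w=50) cum 56
  x=9 (W, w=100) cum 156
  x=10 (U, w=8) cum 164
  x=12 (S, w=110) cum 274  ← median
  x=21 (T, w=120) cum 394
  x=24 (V, w=3) cum 397
  x=25 (Q, w=7) cum 404
⇒ x* = 12
y-coordinate, sorted with cumulative weight:
  y=0 (S, w=110) cum 110
  y=1 (U, w=8) cum 118
  y=2 (T, w=120) cum 238  ← median
  y=11 (R, w=50) cum 288
  y=11 (W, w=100) cum 388
  y=12 (P, w=6) cum 394
  y=16 (V, w=3) cum 397
  y=18 (Q, w=7) cum 404
⇒ y* = 2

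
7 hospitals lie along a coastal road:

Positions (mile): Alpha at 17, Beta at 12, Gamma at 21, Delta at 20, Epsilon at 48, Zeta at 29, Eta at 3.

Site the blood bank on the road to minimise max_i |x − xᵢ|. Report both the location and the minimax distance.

The 1-center on a line is the midpoint of the two extreme points: leftmost at 3, rightmost at 48.
Optimal location = (3 + 48)/2 = 25.5; maximum distance = (48 − 3)/2 = 22.5.

location 25.5, max distance 22.5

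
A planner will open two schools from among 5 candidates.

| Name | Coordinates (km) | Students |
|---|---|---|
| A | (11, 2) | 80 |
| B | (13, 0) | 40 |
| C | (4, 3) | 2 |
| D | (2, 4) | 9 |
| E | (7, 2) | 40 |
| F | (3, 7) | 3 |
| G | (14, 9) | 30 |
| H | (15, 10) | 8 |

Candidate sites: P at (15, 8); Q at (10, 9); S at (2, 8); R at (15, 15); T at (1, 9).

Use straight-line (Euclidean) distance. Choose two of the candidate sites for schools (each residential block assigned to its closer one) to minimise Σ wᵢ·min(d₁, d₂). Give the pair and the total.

{P, S}, total 1328.6

Evaluate every pair (each demand assigned to the nearer of the two):
  {P, S}: total = 1328.6
  {P, Q}: total = 1382.3
  {P, T}: total = 1401.7
  {Q, S}: total = 1461.6
  {Q, T}: total = 1478.4
  {Q, R}: total = 1533.5
  {P, R}: total = 1547.9
  {S, R}: total = 1995.3
  {R, T}: total = 2235.6
  {S, T}: total = 2239.3
Best pair: {P, S} with total 1328.6.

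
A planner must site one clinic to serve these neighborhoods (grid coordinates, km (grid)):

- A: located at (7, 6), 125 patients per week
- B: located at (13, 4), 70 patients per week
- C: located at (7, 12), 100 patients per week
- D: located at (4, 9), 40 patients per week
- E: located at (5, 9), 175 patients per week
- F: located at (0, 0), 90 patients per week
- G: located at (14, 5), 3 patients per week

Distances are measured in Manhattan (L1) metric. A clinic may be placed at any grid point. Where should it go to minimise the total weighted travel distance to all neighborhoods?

(5, 9)

Manhattan distance separates: Σwᵢ(|x−xᵢ|+|y−yᵢ|) = Σwᵢ|x−xᵢ| + Σwᵢ|y−yᵢ|, so x and y are optimised independently as 1-D weighted medians.
Total weight W = 603; half = 301.5.
x-coordinate, sorted with cumulative weight:
  x=0 (F, w=90) cum 90
  x=4 (D, w=40) cum 130
  x=5 (E, w=175) cum 305  ← median
  x=7 (A, w=125) cum 430
  x=7 (C, w=100) cum 530
  x=13 (B, w=70) cum 600
  x=14 (G, w=3) cum 603
⇒ x* = 5
y-coordinate, sorted with cumulative weight:
  y=0 (F, w=90) cum 90
  y=4 (B, w=70) cum 160
  y=5 (G, w=3) cum 163
  y=6 (A, w=125) cum 288
  y=9 (D, w=40) cum 328  ← median
  y=9 (E, w=175) cum 503
  y=12 (C, w=100) cum 603
⇒ y* = 9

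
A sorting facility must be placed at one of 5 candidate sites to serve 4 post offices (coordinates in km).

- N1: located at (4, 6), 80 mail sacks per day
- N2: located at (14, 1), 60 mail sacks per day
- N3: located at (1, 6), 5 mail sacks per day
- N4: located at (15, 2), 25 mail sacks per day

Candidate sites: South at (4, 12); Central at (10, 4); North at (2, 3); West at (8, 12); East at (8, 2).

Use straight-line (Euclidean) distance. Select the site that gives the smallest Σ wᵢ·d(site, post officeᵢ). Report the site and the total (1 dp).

Total weighted distance at each candidate:
  South (4, 12): total = 1777.2
  Central (10, 4): total = 986.7
  North (2, 3): total = 1360.1
  West (8, 12): total = 1679.9
  East (8, 2): total = 1032.8
Minimum is at Central with total 986.7 km.

Central, total 986.7 km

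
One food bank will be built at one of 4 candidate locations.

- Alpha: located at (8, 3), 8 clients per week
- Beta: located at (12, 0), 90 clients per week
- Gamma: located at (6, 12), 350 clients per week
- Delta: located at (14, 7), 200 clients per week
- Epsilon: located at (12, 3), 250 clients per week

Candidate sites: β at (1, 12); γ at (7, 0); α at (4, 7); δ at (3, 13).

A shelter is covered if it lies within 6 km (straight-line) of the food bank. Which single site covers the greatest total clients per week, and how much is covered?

Coverage radius r = 6 km; a point is covered iff (Δx)²+(Δy)² ≤ 6² = 36.
  β (1, 12): covers {Gamma} → 350
  γ (7, 0): covers {Alpha, Beta, Epsilon} → 348
  α (4, 7): covers {Alpha, Gamma} → 358
  δ (3, 13): covers {Gamma} → 350
Maximum coverage at α: 358 clients per week.

α, covering 358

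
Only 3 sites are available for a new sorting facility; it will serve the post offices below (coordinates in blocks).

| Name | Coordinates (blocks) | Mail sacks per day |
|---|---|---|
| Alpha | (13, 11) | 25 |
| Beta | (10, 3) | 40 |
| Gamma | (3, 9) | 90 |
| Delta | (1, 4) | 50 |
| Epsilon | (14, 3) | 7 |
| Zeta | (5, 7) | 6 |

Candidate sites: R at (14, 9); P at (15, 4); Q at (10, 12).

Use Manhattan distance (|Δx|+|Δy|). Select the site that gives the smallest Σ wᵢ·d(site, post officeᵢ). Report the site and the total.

Total weighted distance at each candidate:
  R (14, 9): total = 2473
  P (15, 4): total = 2787
  Q (10, 12): total = 2361
Minimum is at Q with total 2361 blocks.

Q, total 2361 blocks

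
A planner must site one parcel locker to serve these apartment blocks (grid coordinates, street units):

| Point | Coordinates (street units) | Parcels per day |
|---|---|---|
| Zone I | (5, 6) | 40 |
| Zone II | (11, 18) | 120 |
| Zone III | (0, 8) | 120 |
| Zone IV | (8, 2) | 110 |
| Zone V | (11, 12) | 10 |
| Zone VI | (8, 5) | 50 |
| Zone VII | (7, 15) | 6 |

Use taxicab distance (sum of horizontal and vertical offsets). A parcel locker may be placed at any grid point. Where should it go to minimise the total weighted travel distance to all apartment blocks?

(8, 8)

Manhattan distance separates: Σwᵢ(|x−xᵢ|+|y−yᵢ|) = Σwᵢ|x−xᵢ| + Σwᵢ|y−yᵢ|, so x and y are optimised independently as 1-D weighted medians.
Total weight W = 456; half = 228.
x-coordinate, sorted with cumulative weight:
  x=0 (Zone III, w=120) cum 120
  x=5 (Zone I, w=40) cum 160
  x=7 (Zone VII, w=6) cum 166
  x=8 (Zone IV, w=110) cum 276  ← median
  x=8 (Zone VI, w=50) cum 326
  x=11 (Zone II, w=120) cum 446
  x=11 (Zone V, w=10) cum 456
⇒ x* = 8
y-coordinate, sorted with cumulative weight:
  y=2 (Zone IV, w=110) cum 110
  y=5 (Zone VI, w=50) cum 160
  y=6 (Zone I, w=40) cum 200
  y=8 (Zone III, w=120) cum 320  ← median
  y=12 (Zone V, w=10) cum 330
  y=15 (Zone VII, w=6) cum 336
  y=18 (Zone II, w=120) cum 456
⇒ y* = 8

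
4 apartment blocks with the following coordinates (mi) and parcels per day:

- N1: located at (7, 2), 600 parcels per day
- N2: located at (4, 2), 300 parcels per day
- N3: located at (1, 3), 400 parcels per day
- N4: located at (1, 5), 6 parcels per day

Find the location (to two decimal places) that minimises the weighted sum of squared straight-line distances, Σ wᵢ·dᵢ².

The minimiser of Σwᵢ‖p−pᵢ‖² is the weighted centroid p* = (Σwᵢpᵢ)/(Σwᵢ).
Σwᵢ = 1306.
Σwᵢxᵢ = 600·7 + 300·4 + 400·1 + 6·1 = 5806.
Σwᵢyᵢ = 600·2 + 300·2 + 400·3 + 6·5 = 3030.
x* = 5806/1306 = 4.45, y* = 3030/1306 = 2.32.

(4.45, 2.32)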